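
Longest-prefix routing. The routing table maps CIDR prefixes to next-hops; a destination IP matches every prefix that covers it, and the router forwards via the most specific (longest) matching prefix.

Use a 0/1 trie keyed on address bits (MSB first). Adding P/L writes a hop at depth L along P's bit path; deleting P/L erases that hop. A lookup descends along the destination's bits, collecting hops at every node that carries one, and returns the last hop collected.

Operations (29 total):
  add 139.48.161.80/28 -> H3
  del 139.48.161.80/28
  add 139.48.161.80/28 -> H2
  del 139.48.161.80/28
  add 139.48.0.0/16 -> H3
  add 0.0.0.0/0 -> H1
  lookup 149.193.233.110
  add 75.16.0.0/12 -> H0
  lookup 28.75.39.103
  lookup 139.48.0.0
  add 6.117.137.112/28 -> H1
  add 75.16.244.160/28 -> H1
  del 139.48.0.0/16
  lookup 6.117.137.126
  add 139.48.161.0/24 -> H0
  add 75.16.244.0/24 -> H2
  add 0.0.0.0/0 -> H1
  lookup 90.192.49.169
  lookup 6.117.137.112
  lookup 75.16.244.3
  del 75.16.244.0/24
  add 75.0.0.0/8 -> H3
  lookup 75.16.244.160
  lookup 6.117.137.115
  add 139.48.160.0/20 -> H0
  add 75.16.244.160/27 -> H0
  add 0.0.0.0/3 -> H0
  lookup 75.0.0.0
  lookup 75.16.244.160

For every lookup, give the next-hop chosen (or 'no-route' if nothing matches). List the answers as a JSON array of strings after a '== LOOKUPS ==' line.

Process each operation:
  + 139.48.161.80/28 (H3) depth=28
  del 139.48.161.80/28 (clear depth 28)
  + 139.48.161.80/28 (H2) depth=28
  del 139.48.161.80/28 (clear depth 28)
  + 139.48.0.0/16 (H3) depth=16
  + 0.0.0.0/0 (H1) depth=0
  lookup 149.193.233.110: bits 100 walk d0:H1→d1:-→d2:-→d3:- -> H1
  + 75.16.0.0/12 (H0) depth=12
  lookup 28.75.39.103: bits 0 walk d0:H1→d1:- -> H1
  lookup 139.48.0.0: bits 1000101100110000 walk d0:H1→d1:-→d2:-→d3:-→d4:-→d5:-→d6:-→d7:-→d8:-→d9:-→d10:-→d11:-→d12:-→d13:-→d14:-→d15:-→d16:H3 -> H3
  + 6.117.137.112/28 (H1) depth=28
  + 75.16.244.160/28 (H1) depth=28
  del 139.48.0.0/16 (clear depth 16)
  lookup 6.117.137.126: bits 0000011001110101100010010111 walk d0:H1→d1:-→d2:-→d3:-→d4:-→d5:-→d6:-→d7:-→d8:-→d9:-→d10:-→d11:-→d12:-→d13:-→d14:-→d15:-→d16:-→d17:-→d18:-→d19:-→d20:-→d21:-→d22:-→d23:-→d24:-→d25:-→d26:-→d27:-→d28:H1 -> H1
  + 139.48.161.0/24 (H0) depth=24
  + 75.16.244.0/24 (H2) depth=24
  + 0.0.0.0/0 (H1) depth=0
  lookup 90.192.49.169: bits 010 walk d0:H1→d1:-→d2:-→d3:- -> H1
  lookup 6.117.137.112: bits 0000011001110101100010010111 walk d0:H1→d1:-→d2:-→d3:-→d4:-→d5:-→d6:-→d7:-→d8:-→d9:-→d10:-→d11:-→d12:-→d13:-→d14:-→d15:-→d16:-→d17:-→d18:-→d19:-→d20:-→d21:-→d22:-→d23:-→d24:-→d25:-→d26:-→d27:-→d28:H1 -> H1
  lookup 75.16.244.3: bits 010010110001000011110100 walk d0:H1→d1:-→d2:-→d3:-→d4:-→d5:-→d6:-→d7:-→d8:-→d9:-→d10:-→d11:-→d12:H0→d13:-→d14:-→d15:-→d16:-→d17:-→d18:-→d19:-→d20:-→d21:-→d22:-→d23:-→d24:H2 -> H2
  del 75.16.244.0/24 (clear depth 24)
  + 75.0.0.0/8 (H3) depth=8
  lookup 75.16.244.160: bits 0100101100010000111101001010 walk d0:H1→d1:-→d2:-→d3:-→d4:-→d5:-→d6:-→d7:-→d8:H3→d9:-→d10:-→d11:-→d12:H0→d13:-→d14:-→d15:-→d16:-→d17:-→d18:-→d19:-→d20:-→d21:-→d22:-→d23:-→d24:-→d25:-→d26:-→d27:-→d28:H1 -> H1
  lookup 6.117.137.115: bits 0000011001110101100010010111 walk d0:H1→d1:-→d2:-→d3:-→d4:-→d5:-→d6:-→d7:-→d8:-→d9:-→d10:-→d11:-→d12:-→d13:-→d14:-→d15:-→d16:-→d17:-→d18:-→d19:-→d20:-→d21:-→d22:-→d23:-→d24:-→d25:-→d26:-→d27:-→d28:H1 -> H1
  + 139.48.160.0/20 (H0) depth=20
  + 75.16.244.160/27 (H0) depth=27
  + 0.0.0.0/3 (H0) depth=3
  lookup 75.0.0.0: bits 01001011000 walk d0:H1→d1:-→d2:-→d3:-→d4:-→d5:-→d6:-→d7:-→d8:H3→d9:-→d10:-→d11:- -> H3
  lookup 75.16.244.160: bits 0100101100010000111101001010 walk d0:H1→d1:-→d2:-→d3:-→d4:-→d5:-→d6:-→d7:-→d8:H3→d9:-→d10:-→d11:-→d12:H0→d13:-→d14:-→d15:-→d16:-→d17:-→d18:-→d19:-→d20:-→d21:-→d22:-→d23:-→d24:-→d25:-→d26:-→d27:H0→d28:H1 -> H1

== LOOKUPS ==
["H1","H1","H3","H1","H1","H1","H2","H1","H1","H3","H1"]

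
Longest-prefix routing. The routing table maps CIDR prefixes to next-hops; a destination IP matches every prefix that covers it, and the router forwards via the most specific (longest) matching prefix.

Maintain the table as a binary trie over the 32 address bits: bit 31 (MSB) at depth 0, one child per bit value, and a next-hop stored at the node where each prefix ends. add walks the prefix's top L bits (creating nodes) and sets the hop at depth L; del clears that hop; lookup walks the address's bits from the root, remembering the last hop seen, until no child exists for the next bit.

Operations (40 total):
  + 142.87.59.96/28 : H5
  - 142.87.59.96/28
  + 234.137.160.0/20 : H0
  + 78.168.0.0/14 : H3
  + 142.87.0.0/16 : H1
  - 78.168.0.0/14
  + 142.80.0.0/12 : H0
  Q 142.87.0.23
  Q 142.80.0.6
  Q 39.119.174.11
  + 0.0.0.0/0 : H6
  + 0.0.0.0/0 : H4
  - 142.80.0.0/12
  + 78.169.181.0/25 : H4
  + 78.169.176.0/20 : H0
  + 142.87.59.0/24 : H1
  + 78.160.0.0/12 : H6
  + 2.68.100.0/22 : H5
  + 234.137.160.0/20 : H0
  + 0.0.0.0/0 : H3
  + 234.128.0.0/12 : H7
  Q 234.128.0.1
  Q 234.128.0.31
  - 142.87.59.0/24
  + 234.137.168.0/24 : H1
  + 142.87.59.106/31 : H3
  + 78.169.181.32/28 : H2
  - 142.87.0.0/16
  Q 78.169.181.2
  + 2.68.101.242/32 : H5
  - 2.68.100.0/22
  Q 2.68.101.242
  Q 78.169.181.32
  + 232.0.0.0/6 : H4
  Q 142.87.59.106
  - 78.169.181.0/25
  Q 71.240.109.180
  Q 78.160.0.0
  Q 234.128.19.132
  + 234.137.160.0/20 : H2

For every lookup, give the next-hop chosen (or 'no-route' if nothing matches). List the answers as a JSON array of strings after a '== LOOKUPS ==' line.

Apply in order:
  add 142.87.59.96/28 -> H5 at depth 28
  del 142.87.59.96/28 (clear depth 28)
  add 234.137.160.0/20 -> H0 at depth 20
  add 78.168.0.0/14 -> H3 at depth 14
  add 142.87.0.0/16 -> H1 at depth 16
  del 78.168.0.0/14 (clear depth 14)
  add 142.80.0.0/12 -> H0 at depth 12
  ? 142.87.0.23  path d0:-→d1:-→d2:-→d3:-→d4:-→d5:-→d6:-→d7:-→d8:-→d9:-→d10:-→d11:-→d12:H0→d13:-→d14:-→d15:-→d16:H1→d17:-→d18:-  best=H1
  ? 142.80.0.6  path d0:-→d1:-→d2:-→d3:-→d4:-→d5:-→d6:-→d7:-→d8:-→d9:-→d10:-→d11:-→d12:H0→d13:-  best=H0
  ? 39.119.174.11  path d0:-→d1:-  best=no-route
  add 0.0.0.0/0 -> H6 at depth 0
  add 0.0.0.0/0 -> H4 at depth 0
  del 142.80.0.0/12 (clear depth 12)
  add 78.169.181.0/25 -> H4 at depth 25
  add 78.169.176.0/20 -> H0 at depth 20
  add 142.87.59.0/24 -> H1 at depth 24
  add 78.160.0.0/12 -> H6 at depth 12
  add 2.68.100.0/22 -> H5 at depth 22
  add 234.137.160.0/20 -> H0 at depth 20
  add 0.0.0.0/0 -> H3 at depth 0
  add 234.128.0.0/12 -> H7 at depth 12
  ? 234.128.0.1  path d0:H3→d1:-→d2:-→d3:-→d4:-→d5:-→d6:-→d7:-→d8:-→d9:-→d10:-→d11:-→d12:H7  best=H7
  ? 234.128.0.31  path d0:H3→d1:-→d2:-→d3:-→d4:-→d5:-→d6:-→d7:-→d8:-→d9:-→d10:-→d11:-→d12:H7  best=H7
  del 142.87.59.0/24 (clear depth 24)
  add 234.137.168.0/24 -> H1 at depth 24
  add 142.87.59.106/31 -> H3 at depth 31
  add 78.169.181.32/28 -> H2 at depth 28
  del 142.87.0.0/16 (clear depth 16)
  ? 78.169.181.2  path d0:H3→d1:-→d2:-→d3:-→d4:-→d5:-→d6:-→d7:-→d8:-→d9:-→d10:-→d11:-→d12:H6→d13:-→d14:-→d15:-→d16:-→d17:-→d18:-→d19:-→d20:H0→d21:-→d22:-→d23:-→d24:-→d25:H4→d26:-  best=H4
  add 2.68.101.242/32 -> H5 at depth 32
  del 2.68.100.0/22 (clear depth 22)
  ? 2.68.101.242  path d0:H3→d1:-→d2:-→d3:-→d4:-→d5:-→d6:-→d7:-→d8:-→d9:-→d10:-→d11:-→d12:-→d13:-→d14:-→d15:-→d16:-→d17:-→d18:-→d19:-→d20:-→d21:-→d22:-→d23:-→d24:-→d25:-→d26:-→d27:-→d28:-→d29:-→d30:-→d31:-→d32:H5  best=H5
  ? 78.169.181.32  path d0:H3→d1:-→d2:-→d3:-→d4:-→d5:-→d6:-→d7:-→d8:-→d9:-→d10:-→d11:-→d12:H6→d13:-→d14:-→d15:-→d16:-→d17:-→d18:-→d19:-→d20:H0→d21:-→d22:-→d23:-→d24:-→d25:H4→d26:-→d27:-→d28:H2  best=H2
  add 232.0.0.0/6 -> H4 at depth 6
  ? 142.87.59.106  path d0:H3→d1:-→d2:-→d3:-→d4:-→d5:-→d6:-→d7:-→d8:-→d9:-→d10:-→d11:-→d12:-→d13:-→d14:-→d15:-→d16:-→d17:-→d18:-→d19:-→d20:-→d21:-→d22:-→d23:-→d24:-→d25:-→d26:-→d27:-→d28:-→d29:-→d30:-→d31:H3  best=H3
  del 78.169.181.0/25 (clear depth 25)
  ? 71.240.109.180  path d0:H3→d1:-→d2:-→d3:-→d4:-  best=H3
  ? 78.160.0.0  path d0:H3→d1:-→d2:-→d3:-→d4:-→d5:-→d6:-→d7:-→d8:-→d9:-→d10:-→d11:-→d12:H6  best=H6
  ? 234.128.19.132  path d0:H3→d1:-→d2:-→d3:-→d4:-→d5:-→d6:H4→d7:-→d8:-→d9:-→d10:-→d11:-→d12:H7  best=H7
  add 234.137.160.0/20 -> H2 at depth 20

== LOOKUPS ==
["H1","H0","no-route","H7","H7","H4","H5","H2","H3","H3","H6","H7"]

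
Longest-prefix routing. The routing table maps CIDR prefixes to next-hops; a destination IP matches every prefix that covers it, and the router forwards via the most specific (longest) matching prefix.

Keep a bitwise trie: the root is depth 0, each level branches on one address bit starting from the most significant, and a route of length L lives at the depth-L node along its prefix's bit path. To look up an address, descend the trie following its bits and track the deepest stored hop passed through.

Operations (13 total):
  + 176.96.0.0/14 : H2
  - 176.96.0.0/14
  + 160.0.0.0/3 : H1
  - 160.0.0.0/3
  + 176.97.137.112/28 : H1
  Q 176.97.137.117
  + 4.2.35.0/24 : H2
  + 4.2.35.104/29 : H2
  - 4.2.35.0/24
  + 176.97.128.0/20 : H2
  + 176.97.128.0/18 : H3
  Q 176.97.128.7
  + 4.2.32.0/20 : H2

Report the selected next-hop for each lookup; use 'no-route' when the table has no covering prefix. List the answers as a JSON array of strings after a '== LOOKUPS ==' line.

Trace:
  add 176.96.0.0/14 -> H2 at depth 14
  del 176.96.0.0/14 (clear depth 14)
  add 160.0.0.0/3 -> H1 at depth 3
  del 160.0.0.0/3 (clear depth 3)
  add 176.97.137.112/28 -> H1 at depth 28
  ? 176.97.137.117  path d0:-→d1:-→d2:-→d3:-→d4:-→d5:-→d6:-→d7:-→d8:-→d9:-→d10:-→d11:-→d12:-→d13:-→d14:-→d15:-→d16:-→d17:-→d18:-→d19:-→d20:-→d21:-→d22:-→d23:-→d24:-→d25:-→d26:-→d27:-→d28:H1  best=H1
  add 4.2.35.0/24 -> H2 at depth 24
  add 4.2.35.104/29 -> H2 at depth 29
  del 4.2.35.0/24 (clear depth 24)
  add 176.97.128.0/20 -> H2 at depth 20
  add 176.97.128.0/18 -> H3 at depth 18
  ? 176.97.128.7  path d0:-→d1:-→d2:-→d3:-→d4:-→d5:-→d6:-→d7:-→d8:-→d9:-→d10:-→d11:-→d12:-→d13:-→d14:-→d15:-→d16:-→d17:-→d18:H3→d19:-→d20:H2  best=H2
  add 4.2.32.0/20 -> H2 at depth 20

== LOOKUPS ==
["H1","H2"]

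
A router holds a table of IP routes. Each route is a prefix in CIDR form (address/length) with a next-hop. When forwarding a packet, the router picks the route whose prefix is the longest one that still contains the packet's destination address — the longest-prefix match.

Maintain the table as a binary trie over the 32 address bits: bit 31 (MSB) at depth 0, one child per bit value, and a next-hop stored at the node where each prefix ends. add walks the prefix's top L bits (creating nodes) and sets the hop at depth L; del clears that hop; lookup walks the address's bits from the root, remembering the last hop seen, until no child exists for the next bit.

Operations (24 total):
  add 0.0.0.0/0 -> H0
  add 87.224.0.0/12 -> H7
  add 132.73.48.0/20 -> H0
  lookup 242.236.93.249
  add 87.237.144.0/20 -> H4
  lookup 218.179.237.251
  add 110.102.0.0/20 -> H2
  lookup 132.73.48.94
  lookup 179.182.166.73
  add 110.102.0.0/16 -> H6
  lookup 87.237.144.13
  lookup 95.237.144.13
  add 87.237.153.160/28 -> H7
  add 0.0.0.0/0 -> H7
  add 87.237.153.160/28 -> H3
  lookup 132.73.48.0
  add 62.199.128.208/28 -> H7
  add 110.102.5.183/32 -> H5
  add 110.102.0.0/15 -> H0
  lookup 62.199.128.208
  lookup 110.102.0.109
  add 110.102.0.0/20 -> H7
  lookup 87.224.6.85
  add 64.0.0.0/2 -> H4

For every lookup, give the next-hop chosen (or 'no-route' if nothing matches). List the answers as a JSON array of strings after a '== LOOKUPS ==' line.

Process each operation:
  + 0.0.0.0/0 (H0) depth=0
  + 87.224.0.0/12 (H7) depth=12
  + 132.73.48.0/20 (H0) depth=20
  lookup 242.236.93.249: bits 1 walk d0:H0→d1:- -> H0
  + 87.237.144.0/20 (H4) depth=20
  lookup 218.179.237.251: bits 1 walk d0:H0→d1:- -> H0
  + 110.102.0.0/20 (H2) depth=20
  lookup 132.73.48.94: bits 10000100010010010011 walk d0:H0→d1:-→d2:-→d3:-→d4:-→d5:-→d6:-→d7:-→d8:-→d9:-→d10:-→d11:-→d12:-→d13:-→d14:-→d15:-→d16:-→d17:-→d18:-→d19:-→d20:H0 -> H0
  lookup 179.182.166.73: bits 10 walk d0:H0→d1:-→d2:- -> H0
  + 110.102.0.0/16 (H6) depth=16
  lookup 87.237.144.13: bits 01010111111011011001 walk d0:H0→d1:-→d2:-→d3:-→d4:-→d5:-→d6:-→d7:-→d8:-→d9:-→d10:-→d11:-→d12:H7→d13:-→d14:-→d15:-→d16:-→d17:-→d18:-→d19:-→d20:H4 -> H4
  lookup 95.237.144.13: bits 0101 walk d0:H0→d1:-→d2:-→d3:-→d4:- -> H0
  + 87.237.153.160/28 (H7) depth=28
  + 0.0.0.0/0 (H7) depth=0
  + 87.237.153.160/28 (H3) depth=28
  lookup 132.73.48.0: bits 10000100010010010011 walk d0:H7→d1:-→d2:-→d3:-→d4:-→d5:-→d6:-→d7:-→d8:-→d9:-→d10:-→d11:-→d12:-→d13:-→d14:-→d15:-→d16:-→d17:-→d18:-→d19:-→d20:H0 -> H0
  + 62.199.128.208/28 (H7) depth=28
  + 110.102.5.183/32 (H5) depth=32
  + 110.102.0.0/15 (H0) depth=15
  lookup 62.199.128.208: bits 0011111011000111100000001101 walk d0:H7→d1:-→d2:-→d3:-→d4:-→d5:-→d6:-→d7:-→d8:-→d9:-→d10:-→d11:-→d12:-→d13:-→d14:-→d15:-→d16:-→d17:-→d18:-→d19:-→d20:-→d21:-→d22:-→d23:-→d24:-→d25:-→d26:-→d27:-→d28:H7 -> H7
  lookup 110.102.0.109: bits 011011100110011000000 walk d0:H7→d1:-→d2:-→d3:-→d4:-→d5:-→d6:-→d7:-→d8:-→d9:-→d10:-→d11:-→d12:-→d13:-→d14:-→d15:H0→d16:H6→d17:-→d18:-→d19:-→d20:H2→d21:- -> H2
  + 110.102.0.0/20 (H7) depth=20
  lookup 87.224.6.85: bits 010101111110 walk d0:H7→d1:-→d2:-→d3:-→d4:-→d5:-→d6:-→d7:-→d8:-→d9:-→d10:-→d11:-→d12:H7 -> H7
  + 64.0.0.0/2 (H4) depth=2

== LOOKUPS ==
["H0","H0","H0","H0","H4","H0","H0","H7","H2","H7"]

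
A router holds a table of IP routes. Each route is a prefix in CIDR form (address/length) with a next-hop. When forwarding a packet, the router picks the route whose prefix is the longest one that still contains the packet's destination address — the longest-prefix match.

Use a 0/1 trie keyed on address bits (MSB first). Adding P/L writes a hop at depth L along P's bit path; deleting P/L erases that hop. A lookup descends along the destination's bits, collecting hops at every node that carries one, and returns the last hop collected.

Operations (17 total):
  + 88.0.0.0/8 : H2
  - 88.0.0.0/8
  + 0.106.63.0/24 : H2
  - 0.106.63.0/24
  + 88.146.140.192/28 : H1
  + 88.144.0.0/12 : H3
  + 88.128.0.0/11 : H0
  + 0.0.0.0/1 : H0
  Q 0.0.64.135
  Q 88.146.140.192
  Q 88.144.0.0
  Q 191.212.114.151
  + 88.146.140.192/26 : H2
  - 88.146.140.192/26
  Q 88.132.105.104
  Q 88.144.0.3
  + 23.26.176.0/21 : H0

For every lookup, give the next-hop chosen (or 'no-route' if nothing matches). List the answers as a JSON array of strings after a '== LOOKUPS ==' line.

Trace:
  + 88.0.0.0/8 (H2) depth=8
  del 88.0.0.0/8 (clear depth 8)
  + 0.106.63.0/24 (H2) depth=24
  del 0.106.63.0/24 (clear depth 24)
  + 88.146.140.192/28 (H1) depth=28
  + 88.144.0.0/12 (H3) depth=12
  + 88.128.0.0/11 (H0) depth=11
  + 0.0.0.0/1 (H0) depth=1
  lookup 0.0.64.135: bits 000000000 walk d0:-→d1:H0→d2:-→d3:-→d4:-→d5:-→d6:-→d7:-→d8:-→d9:- -> H0
  lookup 88.146.140.192: bits 0101100010010010100011001100 walk d0:-→d1:H0→d2:-→d3:-→d4:-→d5:-→d6:-→d7:-→d8:-→d9:-→d10:-→d11:H0→d12:H3→d13:-→d14:-→d15:-→d16:-→d17:-→d18:-→d19:-→d20:-→d21:-→d22:-→d23:-→d24:-→d25:-→d26:-→d27:-→d28:H1 -> H1
  lookup 88.144.0.0: bits 01011000100100 walk d0:-→d1:H0→d2:-→d3:-→d4:-→d5:-→d6:-→d7:-→d8:-→d9:-→d10:-→d11:H0→d12:H3→d13:-→d14:- -> H3
  lookup 191.212.114.151: bits ε walk d0:- -> no-route
  + 88.146.140.192/26 (H2) depth=26
  del 88.146.140.192/26 (clear depth 26)
  lookup 88.132.105.104: bits 01011000100 walk d0:-→d1:H0→d2:-→d3:-→d4:-→d5:-→d6:-→d7:-→d8:-→d9:-→d10:-→d11:H0 -> H0
  lookup 88.144.0.3: bits 01011000100100 walk d0:-→d1:H0→d2:-→d3:-→d4:-→d5:-→d6:-→d7:-→d8:-→d9:-→d10:-→d11:H0→d12:H3→d13:-→d14:- -> H3
  + 23.26.176.0/21 (H0) depth=21

== LOOKUPS ==
["H0","H1","H3","no-route","H0","H3"]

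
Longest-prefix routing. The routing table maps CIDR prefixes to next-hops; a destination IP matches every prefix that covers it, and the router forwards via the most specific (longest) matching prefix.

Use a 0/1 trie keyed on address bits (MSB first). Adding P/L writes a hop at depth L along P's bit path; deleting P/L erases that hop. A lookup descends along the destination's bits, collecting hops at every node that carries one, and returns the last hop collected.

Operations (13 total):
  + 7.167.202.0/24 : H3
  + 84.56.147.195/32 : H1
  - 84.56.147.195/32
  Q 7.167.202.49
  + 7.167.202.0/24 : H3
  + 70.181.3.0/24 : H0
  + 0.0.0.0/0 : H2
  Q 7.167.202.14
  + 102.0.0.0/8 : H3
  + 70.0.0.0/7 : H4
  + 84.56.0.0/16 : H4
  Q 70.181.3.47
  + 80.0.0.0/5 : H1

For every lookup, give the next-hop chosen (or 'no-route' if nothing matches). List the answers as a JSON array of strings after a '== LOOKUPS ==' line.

Trace:
  + 7.167.202.0/24 (H3) depth=24
  + 84.56.147.195/32 (H1) depth=32
  - 84.56.147.195/32 clear@32
  Q 7.167.202.49: descend 000001111010011111001010 ; hops seen [H3] ; pick H3
  + 7.167.202.0/24 (H3) depth=24
  + 70.181.3.0/24 (H0) depth=24
  + 0.0.0.0/0 (H2) depth=0
  Q 7.167.202.14: descend 000001111010011111001010 ; hops seen [H2,H3] ; pick H3
  + 102.0.0.0/8 (H3) depth=8
  + 70.0.0.0/7 (H4) depth=7
  + 84.56.0.0/16 (H4) depth=16
  Q 70.181.3.47: descend 010001101011010100000011 ; hops seen [H2,H4,H0] ; pick H0
  + 80.0.0.0/5 (H1) depth=5

== LOOKUPS ==
["H3","H3","H0"]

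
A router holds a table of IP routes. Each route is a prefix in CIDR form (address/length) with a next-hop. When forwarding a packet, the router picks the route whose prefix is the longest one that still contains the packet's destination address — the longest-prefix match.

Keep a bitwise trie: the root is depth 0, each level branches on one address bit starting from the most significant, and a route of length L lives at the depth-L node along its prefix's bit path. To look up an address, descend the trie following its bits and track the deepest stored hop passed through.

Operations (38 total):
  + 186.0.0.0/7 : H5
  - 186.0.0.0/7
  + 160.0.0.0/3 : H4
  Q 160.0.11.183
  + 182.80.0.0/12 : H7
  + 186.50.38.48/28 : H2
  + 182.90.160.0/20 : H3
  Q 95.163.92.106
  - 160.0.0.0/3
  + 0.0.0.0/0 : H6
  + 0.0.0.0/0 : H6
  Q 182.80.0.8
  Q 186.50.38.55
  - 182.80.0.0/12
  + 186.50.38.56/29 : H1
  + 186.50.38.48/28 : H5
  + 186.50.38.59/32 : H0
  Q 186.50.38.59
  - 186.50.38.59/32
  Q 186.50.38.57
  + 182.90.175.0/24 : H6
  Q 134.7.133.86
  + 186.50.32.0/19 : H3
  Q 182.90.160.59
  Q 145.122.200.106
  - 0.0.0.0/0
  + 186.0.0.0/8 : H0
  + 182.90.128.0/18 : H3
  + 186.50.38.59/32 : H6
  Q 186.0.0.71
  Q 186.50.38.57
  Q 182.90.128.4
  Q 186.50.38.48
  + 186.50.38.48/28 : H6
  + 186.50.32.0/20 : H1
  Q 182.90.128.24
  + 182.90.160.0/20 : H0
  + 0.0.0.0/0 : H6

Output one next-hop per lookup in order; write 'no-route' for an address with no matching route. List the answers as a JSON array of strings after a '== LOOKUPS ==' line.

Apply in order:
  + 186.0.0.0/7 (H5) depth=7
  - 186.0.0.0/7 clear@7
  + 160.0.0.0/3 (H4) depth=3
  lookup 160.0.11.183: bits 101 walk d0:-→d1:-→d2:-→d3:H4 -> H4
  + 182.80.0.0/12 (H7) depth=12
  + 186.50.38.48/28 (H2) depth=28
  + 182.90.160.0/20 (H3) depth=20
  lookup 95.163.92.106: bits ε walk d0:- -> no-route
  - 160.0.0.0/3 clear@3
  + 0.0.0.0/0 (H6) depth=0
  + 0.0.0.0/0 (H6) depth=0
  lookup 182.80.0.8: bits 101101100101 walk d0:H6→d1:-→d2:-→d3:-→d4:-→d5:-→d6:-→d7:-→d8:-→d9:-→d10:-→d11:-→d12:H7 -> H7
  lookup 186.50.38.55: bits 1011101000110010001001100011 walk d0:H6→d1:-→d2:-→d3:-→d4:-→d5:-→d6:-→d7:-→d8:-→d9:-→d10:-→d11:-→d12:-→d13:-→d14:-→d15:-→d16:-→d17:-→d18:-→d19:-→d20:-→d21:-→d22:-→d23:-→d24:-→d25:-→d26:-→d27:-→d28:H2 -> H2
  - 182.80.0.0/12 clear@12
  + 186.50.38.56/29 (H1) depth=29
  + 186.50.38.48/28 (H5) depth=28
  + 186.50.38.59/32 (H0) depth=32
  lookup 186.50.38.59: bits 10111010001100100010011000111011 walk d0:H6→d1:-→d2:-→d3:-→d4:-→d5:-→d6:-→d7:-→d8:-→d9:-→d10:-→d11:-→d12:-→d13:-→d14:-→d15:-→d16:-→d17:-→d18:-→d19:-→d20:-→d21:-→d22:-→d23:-→d24:-→d25:-→d26:-→d27:-→d28:H5→d29:H1→d30:-→d31:-→d32:H0 -> H0
  - 186.50.38.59/32 clear@32
  lookup 186.50.38.57: bits 101110100011001000100110001110 walk d0:H6→d1:-→d2:-→d3:-→d4:-→d5:-→d6:-→d7:-→d8:-→d9:-→d10:-→d11:-→d12:-→d13:-→d14:-→d15:-→d16:-→d17:-→d18:-→d19:-→d20:-→d21:-→d22:-→d23:-→d24:-→d25:-→d26:-→d27:-→d28:H5→d29:H1→d30:- -> H1
  + 182.90.175.0/24 (H6) depth=24
  lookup 134.7.133.86: bits 10 walk d0:H6→d1:-→d2:- -> H6
  + 186.50.32.0/19 (H3) depth=19
  lookup 182.90.160.59: bits 10110110010110101010 walk d0:H6→d1:-→d2:-→d3:-→d4:-→d5:-→d6:-→d7:-→d8:-→d9:-→d10:-→d11:-→d12:-→d13:-→d14:-→d15:-→d16:-→d17:-→d18:-→d19:-→d20:H3 -> H3
  lookup 145.122.200.106: bits 10 walk d0:H6→d1:-→d2:- -> H6
  - 0.0.0.0/0 clear@0
  + 186.0.0.0/8 (H0) depth=8
  + 182.90.128.0/18 (H3) depth=18
  + 186.50.38.59/32 (H6) depth=32
  lookup 186.0.0.71: bits 1011101000 walk d0:-→d1:-→d2:-→d3:-→d4:-→d5:-→d6:-→d7:-→d8:H0→d9:-→d10:- -> H0
  lookup 186.50.38.57: bits 101110100011001000100110001110 walk d0:-→d1:-→d2:-→d3:-→d4:-→d5:-→d6:-→d7:-→d8:H0→d9:-→d10:-→d11:-→d12:-→d13:-→d14:-→d15:-→d16:-→d17:-→d18:-→d19:H3→d20:-→d21:-→d22:-→d23:-→d24:-→d25:-→d26:-→d27:-→d28:H5→d29:H1→d30:- -> H1
  lookup 182.90.128.4: bits 101101100101101010 walk d0:-→d1:-→d2:-→d3:-→d4:-→d5:-→d6:-→d7:-→d8:-→d9:-→d10:-→d11:-→d12:-→d13:-→d14:-→d15:-→d16:-→d17:-→d18:H3 -> H3
  lookup 186.50.38.48: bits 1011101000110010001001100011 walk d0:-→d1:-→d2:-→d3:-→d4:-→d5:-→d6:-→d7:-→d8:H0→d9:-→d10:-→d11:-→d12:-→d13:-→d14:-→d15:-→d16:-→d17:-→d18:-→d19:H3→d20:-→d21:-→d22:-→d23:-→d24:-→d25:-→d26:-→d27:-→d28:H5 -> H5
  + 186.50.38.48/28 (H6) depth=28
  + 186.50.32.0/20 (H1) depth=20
  lookup 182.90.128.24: bits 101101100101101010 walk d0:-→d1:-→d2:-→d3:-→d4:-→d5:-→d6:-→d7:-→d8:-→d9:-→d10:-→d11:-→d12:-→d13:-→d14:-→d15:-→d16:-→d17:-→d18:H3 -> H3
  + 182.90.160.0/20 (H0) depth=20
  + 0.0.0.0/0 (H6) depth=0

== LOOKUPS ==
["H4","no-route","H7","H2","H0","H1","H6","H3","H6","H0","H1","H3","H5","H3"]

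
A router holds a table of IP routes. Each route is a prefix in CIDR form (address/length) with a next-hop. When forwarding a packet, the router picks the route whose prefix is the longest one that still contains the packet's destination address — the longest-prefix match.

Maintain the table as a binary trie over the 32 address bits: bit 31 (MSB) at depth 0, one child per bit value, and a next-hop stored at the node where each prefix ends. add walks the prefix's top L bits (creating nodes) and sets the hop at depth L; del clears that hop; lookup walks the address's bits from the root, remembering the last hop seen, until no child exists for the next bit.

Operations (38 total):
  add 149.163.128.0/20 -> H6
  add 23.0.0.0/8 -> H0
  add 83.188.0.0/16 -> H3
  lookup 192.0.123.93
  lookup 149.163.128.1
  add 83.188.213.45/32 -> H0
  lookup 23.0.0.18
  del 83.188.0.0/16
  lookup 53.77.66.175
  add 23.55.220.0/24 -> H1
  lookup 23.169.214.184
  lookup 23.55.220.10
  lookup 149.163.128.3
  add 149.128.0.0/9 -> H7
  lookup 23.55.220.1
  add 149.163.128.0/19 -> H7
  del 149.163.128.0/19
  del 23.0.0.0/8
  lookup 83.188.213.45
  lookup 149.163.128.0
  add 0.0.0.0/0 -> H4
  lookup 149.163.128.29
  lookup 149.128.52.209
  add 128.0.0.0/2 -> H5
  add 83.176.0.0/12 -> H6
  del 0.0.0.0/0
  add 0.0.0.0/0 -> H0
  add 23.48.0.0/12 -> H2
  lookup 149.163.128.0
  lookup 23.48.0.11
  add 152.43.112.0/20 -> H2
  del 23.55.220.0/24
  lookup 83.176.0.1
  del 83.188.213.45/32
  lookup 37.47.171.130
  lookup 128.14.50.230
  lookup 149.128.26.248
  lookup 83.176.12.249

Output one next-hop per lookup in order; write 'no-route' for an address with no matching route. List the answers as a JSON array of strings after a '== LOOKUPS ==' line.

Process each operation:
  add 149.163.128.0/20 -> H6 at depth 20
  add 23.0.0.0/8 -> H0 at depth 8
  add 83.188.0.0/16 -> H3 at depth 16
  ? 192.0.123.93  path d0:-→d1:-  best=no-route
  ? 149.163.128.1  path d0:-→d1:-→d2:-→d3:-→d4:-→d5:-→d6:-→d7:-→d8:-→d9:-→d10:-→d11:-→d12:-→d13:-→d14:-→d15:-→d16:-→d17:-→d18:-→d19:-→d20:H6  best=H6
  add 83.188.213.45/32 -> H0 at depth 32
  ? 23.0.0.18  path d0:-→d1:-→d2:-→d3:-→d4:-→d5:-→d6:-→d7:-→d8:H0  best=H0
  - 83.188.0.0/16 clear@16
  ? 53.77.66.175  path d0:-→d1:-→d2:-  best=no-route
  add 23.55.220.0/24 -> H1 at depth 24
  ? 23.169.214.184  path d0:-→d1:-→d2:-→d3:-→d4:-→d5:-→d6:-→d7:-→d8:H0  best=H0
  ? 23.55.220.10  path d0:-→d1:-→d2:-→d3:-→d4:-→d5:-→d6:-→d7:-→d8:H0→d9:-→d10:-→d11:-→d12:-→d13:-→d14:-→d15:-→d16:-→d17:-→d18:-→d19:-→d20:-→d21:-→d22:-→d23:-→d24:H1  best=H1
  ? 149.163.128.3  path d0:-→d1:-→d2:-→d3:-→d4:-→d5:-→d6:-→d7:-→d8:-→d9:-→d10:-→d11:-→d12:-→d13:-→d14:-→d15:-→d16:-→d17:-→d18:-→d19:-→d20:H6  best=H6
  add 149.128.0.0/9 -> H7 at depth 9
  ? 23.55.220.1  path d0:-→d1:-→d2:-→d3:-→d4:-→d5:-→d6:-→d7:-→d8:H0→d9:-→d10:-→d11:-→d12:-→d13:-→d14:-→d15:-→d16:-→d17:-→d18:-→d19:-→d20:-→d21:-→d22:-→d23:-→d24:H1  best=H1
  add 149.163.128.0/19 -> H7 at depth 19
  - 149.163.128.0/19 clear@19
  - 23.0.0.0/8 clear@8
  ? 83.188.213.45  path d0:-→d1:-→d2:-→d3:-→d4:-→d5:-→d6:-→d7:-→d8:-→d9:-→d10:-→d11:-→d12:-→d13:-→d14:-→d15:-→d16:-→d17:-→d18:-→d19:-→d20:-→d21:-→d22:-→d23:-→d24:-→d25:-→d26:-→d27:-→d28:-→d29:-→d30:-→d31:-→d32:H0  best=H0
  ? 149.163.128.0  path d0:-→d1:-→d2:-→d3:-→d4:-→d5:-→d6:-→d7:-→d8:-→d9:H7→d10:-→d11:-→d12:-→d13:-→d14:-→d15:-→d16:-→d17:-→d18:-→d19:-→d20:H6  best=H6
  add 0.0.0.0/0 -> H4 at depth 0
  ? 149.163.128.29  path d0:H4→d1:-→d2:-→d3:-→d4:-→d5:-→d6:-→d7:-→d8:-→d9:H7→d10:-→d11:-→d12:-→d13:-→d14:-→d15:-→d16:-→d17:-→d18:-→d19:-→d20:H6  best=H6
  ? 149.128.52.209  path d0:H4→d1:-→d2:-→d3:-→d4:-→d5:-→d6:-→d7:-→d8:-→d9:H7→d10:-  best=H7
  add 128.0.0.0/2 -> H5 at depth 2
  add 83.176.0.0/12 -> H6 at depth 12
  - 0.0.0.0/0 clear@0
  add 0.0.0.0/0 -> H0 at depth 0
  add 23.48.0.0/12 -> H2 at depth 12
  ? 149.163.128.0  path d0:H0→d1:-→d2:H5→d3:-→d4:-→d5:-→d6:-→d7:-→d8:-→d9:H7→d10:-→d11:-→d12:-→d13:-→d14:-→d15:-→d16:-→d17:-→d18:-→d19:-→d20:H6  best=H6
  ? 23.48.0.11  path d0:H0→d1:-→d2:-→d3:-→d4:-→d5:-→d6:-→d7:-→d8:-→d9:-→d10:-→d11:-→d12:H2→d13:-  best=H2
  add 152.43.112.0/20 -> H2 at depth 20
  - 23.55.220.0/24 clear@24
  ? 83.176.0.1  path d0:H0→d1:-→d2:-→d3:-→d4:-→d5:-→d6:-→d7:-→d8:-→d9:-→d10:-→d11:-→d12:H6  best=H6
  - 83.188.213.45/32 clear@32
  ? 37.47.171.130  path d0:H0→d1:-→d2:-  best=H0
  ? 128.14.50.230  path d0:H0→d1:-→d2:H5→d3:-  best=H5
  ? 149.128.26.248  path d0:H0→d1:-→d2:H5→d3:-→d4:-→d5:-→d6:-→d7:-→d8:-→d9:H7→d10:-  best=H7
  ? 83.176.12.249  path d0:H0→d1:-→d2:-→d3:-→d4:-→d5:-→d6:-→d7:-→d8:-→d9:-→d10:-→d11:-→d12:H6  best=H6

== LOOKUPS ==
["no-route","H6","H0","no-route","H0","H1","H6","H1","H0","H6","H6","H7","H6","H2","H6","H0","H5","H7","H6"]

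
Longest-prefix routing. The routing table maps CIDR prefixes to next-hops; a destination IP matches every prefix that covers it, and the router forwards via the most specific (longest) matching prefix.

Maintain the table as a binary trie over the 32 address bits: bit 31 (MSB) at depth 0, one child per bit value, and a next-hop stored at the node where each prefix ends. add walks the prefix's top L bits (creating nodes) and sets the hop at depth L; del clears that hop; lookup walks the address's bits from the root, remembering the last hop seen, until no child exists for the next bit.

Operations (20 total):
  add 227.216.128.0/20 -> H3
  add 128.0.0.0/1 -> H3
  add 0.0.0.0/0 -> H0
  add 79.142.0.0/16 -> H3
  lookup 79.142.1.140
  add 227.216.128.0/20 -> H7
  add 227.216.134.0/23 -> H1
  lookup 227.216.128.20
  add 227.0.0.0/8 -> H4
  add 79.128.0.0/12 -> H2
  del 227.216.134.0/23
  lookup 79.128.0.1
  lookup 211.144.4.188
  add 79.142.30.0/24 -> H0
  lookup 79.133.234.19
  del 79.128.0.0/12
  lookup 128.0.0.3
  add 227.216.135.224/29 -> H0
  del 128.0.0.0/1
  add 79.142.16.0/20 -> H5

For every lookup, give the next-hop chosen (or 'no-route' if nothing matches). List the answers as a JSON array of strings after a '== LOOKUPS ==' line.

Process each operation:
  add 227.216.128.0/20 -> H3 at depth 20
  add 128.0.0.0/1 -> H3 at depth 1
  add 0.0.0.0/0 -> H0 at depth 0
  add 79.142.0.0/16 -> H3 at depth 16
  ? 79.142.1.140  path d0:H0→d1:-→d2:-→d3:-→d4:-→d5:-→d6:-→d7:-→d8:-→d9:-→d10:-→d11:-→d12:-→d13:-→d14:-→d15:-→d16:H3  best=H3
  add 227.216.128.0/20 -> H7 at depth 20
  add 227.216.134.0/23 -> H1 at depth 23
  ? 227.216.128.20  path d0:H0→d1:H3→d2:-→d3:-→d4:-→d5:-→d6:-→d7:-→d8:-→d9:-→d10:-→d11:-→d12:-→d13:-→d14:-→d15:-→d16:-→d17:-→d18:-→d19:-→d20:H7→d21:-  best=H7
  add 227.0.0.0/8 -> H4 at depth 8
  add 79.128.0.0/12 -> H2 at depth 12
  - 227.216.134.0/23 clear@23
  ? 79.128.0.1  path d0:H0→d1:-→d2:-→d3:-→d4:-→d5:-→d6:-→d7:-→d8:-→d9:-→d10:-→d11:-→d12:H2  best=H2
  ? 211.144.4.188  path d0:H0→d1:H3→d2:-  best=H3
  add 79.142.30.0/24 -> H0 at depth 24
  ? 79.133.234.19  path d0:H0→d1:-→d2:-→d3:-→d4:-→d5:-→d6:-→d7:-→d8:-→d9:-→d10:-→d11:-→d12:H2  best=H2
  - 79.128.0.0/12 clear@12
  ? 128.0.0.3  path d0:H0→d1:H3  best=H3
  add 227.216.135.224/29 -> H0 at depth 29
  - 128.0.0.0/1 clear@1
  add 79.142.16.0/20 -> H5 at depth 20

== LOOKUPS ==
["H3","H7","H2","H3","H2","H3"]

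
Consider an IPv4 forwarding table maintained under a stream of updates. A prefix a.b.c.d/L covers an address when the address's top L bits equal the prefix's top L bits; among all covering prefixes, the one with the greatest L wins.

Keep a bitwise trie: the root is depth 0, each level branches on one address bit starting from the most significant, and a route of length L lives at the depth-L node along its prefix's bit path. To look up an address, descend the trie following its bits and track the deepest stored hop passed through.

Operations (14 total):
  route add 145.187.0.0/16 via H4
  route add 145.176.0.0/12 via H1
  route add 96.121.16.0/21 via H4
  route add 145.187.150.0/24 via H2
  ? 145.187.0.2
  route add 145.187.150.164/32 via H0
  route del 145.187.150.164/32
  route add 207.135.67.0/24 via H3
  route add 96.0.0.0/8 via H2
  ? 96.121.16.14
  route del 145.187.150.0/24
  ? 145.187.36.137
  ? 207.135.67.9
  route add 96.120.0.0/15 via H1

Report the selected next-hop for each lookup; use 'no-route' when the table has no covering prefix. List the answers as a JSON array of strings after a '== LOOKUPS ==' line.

Apply in order:
  + 145.187.0.0/16 (H4) depth=16
  + 145.176.0.0/12 (H1) depth=12
  + 96.121.16.0/21 (H4) depth=21
  + 145.187.150.0/24 (H2) depth=24
  lookup 145.187.0.2: bits 1001000110111011 walk d0:-→d1:-→d2:-→d3:-→d4:-→d5:-→d6:-→d7:-→d8:-→d9:-→d10:-→d11:-→d12:H1→d13:-→d14:-→d15:-→d16:H4 -> H4
  + 145.187.150.164/32 (H0) depth=32
  del 145.187.150.164/32 (clear depth 32)
  + 207.135.67.0/24 (H3) depth=24
  + 96.0.0.0/8 (H2) depth=8
  lookup 96.121.16.14: bits 011000000111100100010 walk d0:-→d1:-→d2:-→d3:-→d4:-→d5:-→d6:-→d7:-→d8:H2→d9:-→d10:-→d11:-→d12:-→d13:-→d14:-→d15:-→d16:-→d17:-→d18:-→d19:-→d20:-→d21:H4 -> H4
  del 145.187.150.0/24 (clear depth 24)
  lookup 145.187.36.137: bits 1001000110111011 walk d0:-→d1:-→d2:-→d3:-→d4:-→d5:-→d6:-→d7:-→d8:-→d9:-→d10:-→d11:-→d12:H1→d13:-→d14:-→d15:-→d16:H4 -> H4
  lookup 207.135.67.9: bits 110011111000011101000011 walk d0:-→d1:-→d2:-→d3:-→d4:-→d5:-→d6:-→d7:-→d8:-→d9:-→d10:-→d11:-→d12:-→d13:-→d14:-→d15:-→d16:-→d17:-→d18:-→d19:-→d20:-→d21:-→d22:-→d23:-→d24:H3 -> H3
  + 96.120.0.0/15 (H1) depth=15

== LOOKUPS ==
["H4","H4","H4","H3"]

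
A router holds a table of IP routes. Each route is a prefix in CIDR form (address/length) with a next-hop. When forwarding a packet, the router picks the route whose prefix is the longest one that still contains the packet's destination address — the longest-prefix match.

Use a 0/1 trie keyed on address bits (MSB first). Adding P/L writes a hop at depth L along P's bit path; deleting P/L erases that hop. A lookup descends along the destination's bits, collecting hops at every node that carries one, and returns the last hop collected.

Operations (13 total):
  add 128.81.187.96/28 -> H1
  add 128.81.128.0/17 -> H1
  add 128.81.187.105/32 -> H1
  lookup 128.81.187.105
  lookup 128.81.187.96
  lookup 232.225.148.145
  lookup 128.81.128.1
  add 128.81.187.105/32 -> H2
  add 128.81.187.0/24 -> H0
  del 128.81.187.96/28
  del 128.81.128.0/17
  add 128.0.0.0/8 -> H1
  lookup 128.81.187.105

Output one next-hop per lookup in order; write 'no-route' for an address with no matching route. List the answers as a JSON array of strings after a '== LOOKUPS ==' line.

Process each operation:
  add 128.81.187.96/28 -> H1 at depth 28
  add 128.81.128.0/17 -> H1 at depth 17
  add 128.81.187.105/32 -> H1 at depth 32
  Q 128.81.187.105: descend 10000000010100011011101101101001 ; hops seen [H1,H1,H1] ; pick H1
  Q 128.81.187.96: descend 1000000001010001101110110110 ; hops seen [H1,H1] ; pick H1
  Q 232.225.148.145: descend 1 ; hops seen [∅] ; pick no-route
  Q 128.81.128.1: descend 100000000101000110 ; hops seen [H1] ; pick H1
  add 128.81.187.105/32 -> H2 at depth 32
  add 128.81.187.0/24 -> H0 at depth 24
  - 128.81.187.96/28 clear@28
  - 128.81.128.0/17 clear@17
  add 128.0.0.0/8 -> H1 at depth 8
  Q 128.81.187.105: descend 10000000010100011011101101101001 ; hops seen [H1,H0,H2] ; pick H2

== LOOKUPS ==
["H1","H1","no-route","H1","H2"]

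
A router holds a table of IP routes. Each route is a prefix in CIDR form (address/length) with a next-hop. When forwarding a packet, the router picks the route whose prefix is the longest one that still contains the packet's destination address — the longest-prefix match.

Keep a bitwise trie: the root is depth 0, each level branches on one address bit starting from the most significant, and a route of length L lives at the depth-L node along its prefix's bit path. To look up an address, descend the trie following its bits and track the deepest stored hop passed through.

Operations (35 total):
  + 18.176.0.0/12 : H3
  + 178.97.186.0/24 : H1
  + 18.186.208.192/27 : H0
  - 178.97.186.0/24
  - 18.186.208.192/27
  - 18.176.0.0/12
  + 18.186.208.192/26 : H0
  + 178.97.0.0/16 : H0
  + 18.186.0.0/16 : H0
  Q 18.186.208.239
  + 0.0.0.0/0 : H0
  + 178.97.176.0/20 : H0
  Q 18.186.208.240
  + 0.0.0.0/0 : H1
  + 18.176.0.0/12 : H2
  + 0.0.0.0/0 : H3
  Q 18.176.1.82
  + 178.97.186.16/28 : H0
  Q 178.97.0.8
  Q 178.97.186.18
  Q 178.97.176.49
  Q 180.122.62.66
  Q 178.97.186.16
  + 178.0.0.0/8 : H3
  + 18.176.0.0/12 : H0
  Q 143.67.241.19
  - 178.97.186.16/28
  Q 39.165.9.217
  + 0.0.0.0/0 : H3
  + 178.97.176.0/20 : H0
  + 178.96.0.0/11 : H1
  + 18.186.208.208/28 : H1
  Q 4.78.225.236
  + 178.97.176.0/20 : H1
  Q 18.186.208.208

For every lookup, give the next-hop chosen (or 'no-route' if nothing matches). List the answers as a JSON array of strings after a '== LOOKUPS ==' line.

Trace:
  add 18.176.0.0/12 -> H3 at depth 12
  add 178.97.186.0/24 -> H1 at depth 24
  add 18.186.208.192/27 -> H0 at depth 27
  del 178.97.186.0/24 (clear depth 24)
  del 18.186.208.192/27 (clear depth 27)
  del 18.176.0.0/12 (clear depth 12)
  add 18.186.208.192/26 -> H0 at depth 26
  add 178.97.0.0/16 -> H0 at depth 16
  add 18.186.0.0/16 -> H0 at depth 16
  lookup 18.186.208.239: bits 00010010101110101101000011 walk d0:-→d1:-→d2:-→d3:-→d4:-→d5:-→d6:-→d7:-→d8:-→d9:-→d10:-→d11:-→d12:-→d13:-→d14:-→d15:-→d16:H0→d17:-→d18:-→d19:-→d20:-→d21:-→d22:-→d23:-→d24:-→d25:-→d26:H0 -> H0
  add 0.0.0.0/0 -> H0 at depth 0
  add 178.97.176.0/20 -> H0 at depth 20
  lookup 18.186.208.240: bits 00010010101110101101000011 walk d0:H0→d1:-→d2:-→d3:-→d4:-→d5:-→d6:-→d7:-→d8:-→d9:-→d10:-→d11:-→d12:-→d13:-→d14:-→d15:-→d16:H0→d17:-→d18:-→d19:-→d20:-→d21:-→d22:-→d23:-→d24:-→d25:-→d26:H0 -> H0
  add 0.0.0.0/0 -> H1 at depth 0
  add 18.176.0.0/12 -> H2 at depth 12
  add 0.0.0.0/0 -> H3 at depth 0
  lookup 18.176.1.82: bits 000100101011 walk d0:H3→d1:-→d2:-→d3:-→d4:-→d5:-→d6:-→d7:-→d8:-→d9:-→d10:-→d11:-→d12:H2 -> H2
  add 178.97.186.16/28 -> H0 at depth 28
  lookup 178.97.0.8: bits 1011001001100001 walk d0:H3→d1:-→d2:-→d3:-→d4:-→d5:-→d6:-→d7:-→d8:-→d9:-→d10:-→d11:-→d12:-→d13:-→d14:-→d15:-→d16:H0 -> H0
  lookup 178.97.186.18: bits 1011001001100001101110100001 walk d0:H3→d1:-→d2:-→d3:-→d4:-→d5:-→d6:-→d7:-→d8:-→d9:-→d10:-→d11:-→d12:-→d13:-→d14:-→d15:-→d16:H0→d17:-→d18:-→d19:-→d20:H0→d21:-→d22:-→d23:-→d24:-→d25:-→d26:-→d27:-→d28:H0 -> H0
  lookup 178.97.176.49: bits 10110010011000011011 walk d0:H3→d1:-→d2:-→d3:-→d4:-→d5:-→d6:-→d7:-→d8:-→d9:-→d10:-→d11:-→d12:-→d13:-→d14:-→d15:-→d16:H0→d17:-→d18:-→d19:-→d20:H0 -> H0
  lookup 180.122.62.66: bits 10110 walk d0:H3→d1:-→d2:-→d3:-→d4:-→d5:- -> H3
  lookup 178.97.186.16: bits 1011001001100001101110100001 walk d0:H3→d1:-→d2:-→d3:-→d4:-→d5:-→d6:-→d7:-→d8:-→d9:-→d10:-→d11:-→d12:-→d13:-→d14:-→d15:-→d16:H0→d17:-→d18:-→d19:-→d20:H0→d21:-→d22:-→d23:-→d24:-→d25:-→d26:-→d27:-→d28:H0 -> H0
  add 178.0.0.0/8 -> H3 at depth 8
  add 18.176.0.0/12 -> H0 at depth 12
  lookup 143.67.241.19: bits 10 walk d0:H3→d1:-→d2:- -> H3
  del 178.97.186.16/28 (clear depth 28)
  lookup 39.165.9.217: bits 00 walk d0:H3→d1:-→d2:- -> H3
  add 0.0.0.0/0 -> H3 at depth 0
  add 178.97.176.0/20 -> H0 at depth 20
  add 178.96.0.0/11 -> H1 at depth 11
  add 18.186.208.208/28 -> H1 at depth 28
  lookup 4.78.225.236: bits 000 walk d0:H3→d1:-→d2:-→d3:- -> H3
  add 178.97.176.0/20 -> H1 at depth 20
  lookup 18.186.208.208: bits 0001001010111010110100001101 walk d0:H3→d1:-→d2:-→d3:-→d4:-→d5:-→d6:-→d7:-→d8:-→d9:-→d10:-→d11:-→d12:H0→d13:-→d14:-→d15:-→d16:H0→d17:-→d18:-→d19:-→d20:-→d21:-→d22:-→d23:-→d24:-→d25:-→d26:H0→d27:-→d28:H1 -> H1

== LOOKUPS ==
["H0","H0","H2","H0","H0","H0","H3","H0","H3","H3","H3","H1"]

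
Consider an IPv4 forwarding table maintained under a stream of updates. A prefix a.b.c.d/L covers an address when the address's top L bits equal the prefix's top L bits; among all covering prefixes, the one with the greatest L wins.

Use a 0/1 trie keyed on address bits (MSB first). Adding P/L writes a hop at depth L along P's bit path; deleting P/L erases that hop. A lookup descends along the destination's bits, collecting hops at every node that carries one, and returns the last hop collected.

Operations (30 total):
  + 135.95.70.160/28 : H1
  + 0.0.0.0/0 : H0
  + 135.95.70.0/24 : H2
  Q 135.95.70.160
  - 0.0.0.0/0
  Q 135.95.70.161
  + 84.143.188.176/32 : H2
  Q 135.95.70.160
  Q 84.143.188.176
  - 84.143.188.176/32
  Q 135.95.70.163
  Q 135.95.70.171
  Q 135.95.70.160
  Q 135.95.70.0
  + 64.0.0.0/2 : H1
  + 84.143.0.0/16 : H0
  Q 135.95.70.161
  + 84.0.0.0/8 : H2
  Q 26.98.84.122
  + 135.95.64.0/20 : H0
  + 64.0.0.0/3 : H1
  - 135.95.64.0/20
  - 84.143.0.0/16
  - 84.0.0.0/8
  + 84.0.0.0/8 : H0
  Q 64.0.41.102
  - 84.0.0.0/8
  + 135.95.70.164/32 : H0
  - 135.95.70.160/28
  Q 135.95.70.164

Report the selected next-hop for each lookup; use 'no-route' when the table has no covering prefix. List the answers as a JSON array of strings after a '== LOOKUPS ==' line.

Trace:
  + 135.95.70.160/28 (H1) depth=28
  + 0.0.0.0/0 (H0) depth=0
  + 135.95.70.0/24 (H2) depth=24
  lookup 135.95.70.160: bits 1000011101011111010001101010 walk d0:H0→d1:-→d2:-→d3:-→d4:-→d5:-→d6:-→d7:-→d8:-→d9:-→d10:-→d11:-→d12:-→d13:-→d14:-→d15:-→d16:-→d17:-→d18:-→d19:-→d20:-→d21:-→d22:-→d23:-→d24:H2→d25:-→d26:-→d27:-→d28:H1 -> H1
  del 0.0.0.0/0 (clear depth 0)
  lookup 135.95.70.161: bits 1000011101011111010001101010 walk d0:-→d1:-→d2:-→d3:-→d4:-→d5:-→d6:-→d7:-→d8:-→d9:-→d10:-→d11:-→d12:-→d13:-→d14:-→d15:-→d16:-→d17:-→d18:-→d19:-→d20:-→d21:-→d22:-→d23:-→d24:H2→d25:-→d26:-→d27:-→d28:H1 -> H1
  + 84.143.188.176/32 (H2) depth=32
  lookup 135.95.70.160: bits 1000011101011111010001101010 walk d0:-→d1:-→d2:-→d3:-→d4:-→d5:-→d6:-→d7:-→d8:-→d9:-→d10:-→d11:-→d12:-→d13:-→d14:-→d15:-→d16:-→d17:-→d18:-→d19:-→d20:-→d21:-→d22:-→d23:-→d24:H2→d25:-→d26:-→d27:-→d28:H1 -> H1
  lookup 84.143.188.176: bits 01010100100011111011110010110000 walk d0:-→d1:-→d2:-→d3:-→d4:-→d5:-→d6:-→d7:-→d8:-→d9:-→d10:-→d11:-→d12:-→d13:-→d14:-→d15:-→d16:-→d17:-→d18:-→d19:-→d20:-→d21:-→d22:-→d23:-→d24:-→d25:-→d26:-→d27:-→d28:-→d29:-→d30:-→d31:-→d32:H2 -> H2
  del 84.143.188.176/32 (clear depth 32)
  lookup 135.95.70.163: bits 1000011101011111010001101010 walk d0:-→d1:-→d2:-→d3:-→d4:-→d5:-→d6:-→d7:-→d8:-→d9:-→d10:-→d11:-→d12:-→d13:-→d14:-→d15:-→d16:-→d17:-→d18:-→d19:-→d20:-→d21:-→d22:-→d23:-→d24:H2→d25:-→d26:-→d27:-→d28:H1 -> H1
  lookup 135.95.70.171: bits 1000011101011111010001101010 walk d0:-→d1:-→d2:-→d3:-→d4:-→d5:-→d6:-→d7:-→d8:-→d9:-→d10:-→d11:-→d12:-→d13:-→d14:-→d15:-→d16:-→d17:-→d18:-→d19:-→d20:-→d21:-→d22:-→d23:-→d24:H2→d25:-→d26:-→d27:-→d28:H1 -> H1
  lookup 135.95.70.160: bits 1000011101011111010001101010 walk d0:-→d1:-→d2:-→d3:-→d4:-→d5:-→d6:-→d7:-→d8:-→d9:-→d10:-→d11:-→d12:-→d13:-→d14:-→d15:-→d16:-→d17:-→d18:-→d19:-→d20:-→d21:-→d22:-→d23:-→d24:H2→d25:-→d26:-→d27:-→d28:H1 -> H1
  lookup 135.95.70.0: bits 100001110101111101000110 walk d0:-→d1:-→d2:-→d3:-→d4:-→d5:-→d6:-→d7:-→d8:-→d9:-→d10:-→d11:-→d12:-→d13:-→d14:-→d15:-→d16:-→d17:-→d18:-→d19:-→d20:-→d21:-→d22:-→d23:-→d24:H2 -> H2
  + 64.0.0.0/2 (H1) depth=2
  + 84.143.0.0/16 (H0) depth=16
  lookup 135.95.70.161: bits 1000011101011111010001101010 walk d0:-→d1:-→d2:-→d3:-→d4:-→d5:-→d6:-→d7:-→d8:-→d9:-→d10:-→d11:-→d12:-→d13:-→d14:-→d15:-→d16:-→d17:-→d18:-→d19:-→d20:-→d21:-→d22:-→d23:-→d24:H2→d25:-→d26:-→d27:-→d28:H1 -> H1
  + 84.0.0.0/8 (H2) depth=8
  lookup 26.98.84.122: bits 0 walk d0:-→d1:- -> no-route
  + 135.95.64.0/20 (H0) depth=20
  + 64.0.0.0/3 (H1) depth=3
  del 135.95.64.0/20 (clear depth 20)
  del 84.143.0.0/16 (clear depth 16)
  del 84.0.0.0/8 (clear depth 8)
  + 84.0.0.0/8 (H0) depth=8
  lookup 64.0.41.102: bits 010 walk d0:-→d1:-→d2:H1→d3:H1 -> H1
  del 84.0.0.0/8 (clear depth 8)
  + 135.95.70.164/32 (H0) depth=32
  del 135.95.70.160/28 (clear depth 28)
  lookup 135.95.70.164: bits 10000111010111110100011010100100 walk d0:-→d1:-→d2:-→d3:-→d4:-→d5:-→d6:-→d7:-→d8:-→d9:-→d10:-→d11:-→d12:-→d13:-→d14:-→d15:-→d16:-→d17:-→d18:-→d19:-→d20:-→d21:-→d22:-→d23:-→d24:H2→d25:-→d26:-→d27:-→d28:-→d29:-→d30:-→d31:-→d32:H0 -> H0

== LOOKUPS ==
["H1","H1","H1","H2","H1","H1","H1","H2","H1","no-route","H1","H0"]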